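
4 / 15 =0.27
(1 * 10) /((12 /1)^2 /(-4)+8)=-5 /14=-0.36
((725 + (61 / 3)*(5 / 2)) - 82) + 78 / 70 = 145939 / 210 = 694.95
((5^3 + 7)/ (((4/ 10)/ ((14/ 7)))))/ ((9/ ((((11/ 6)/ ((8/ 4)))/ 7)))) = 605/ 63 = 9.60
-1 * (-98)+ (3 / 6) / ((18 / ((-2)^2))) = 883 / 9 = 98.11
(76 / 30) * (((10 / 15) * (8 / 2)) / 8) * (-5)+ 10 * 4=35.78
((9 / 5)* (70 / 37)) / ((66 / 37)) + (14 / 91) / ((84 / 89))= 12445 / 6006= 2.07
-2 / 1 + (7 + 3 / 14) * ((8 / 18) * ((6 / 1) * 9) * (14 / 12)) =200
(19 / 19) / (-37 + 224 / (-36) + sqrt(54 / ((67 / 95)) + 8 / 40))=-1172835 / 48609458 - 81 * sqrt(8615195) / 48609458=-0.03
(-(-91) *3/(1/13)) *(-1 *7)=-24843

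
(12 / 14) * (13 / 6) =13 / 7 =1.86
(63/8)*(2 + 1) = 189/8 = 23.62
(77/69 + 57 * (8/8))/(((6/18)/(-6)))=-24060/23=-1046.09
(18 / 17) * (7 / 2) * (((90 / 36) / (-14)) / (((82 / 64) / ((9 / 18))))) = -180 / 697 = -0.26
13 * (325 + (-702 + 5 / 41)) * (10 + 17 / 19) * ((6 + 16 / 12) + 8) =-637580424 / 779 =-818460.11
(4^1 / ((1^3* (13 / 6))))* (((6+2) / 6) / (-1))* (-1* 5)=160 / 13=12.31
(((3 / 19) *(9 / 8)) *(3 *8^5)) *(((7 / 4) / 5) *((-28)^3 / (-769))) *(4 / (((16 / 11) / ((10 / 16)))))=4381267968 / 14611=299860.92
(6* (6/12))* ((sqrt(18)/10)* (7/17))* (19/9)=133* sqrt(2)/170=1.11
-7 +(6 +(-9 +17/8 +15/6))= -43/8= -5.38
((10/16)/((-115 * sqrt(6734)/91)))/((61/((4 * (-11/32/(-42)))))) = -11 * sqrt(6734)/279073536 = -0.00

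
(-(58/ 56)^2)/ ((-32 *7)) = 841/ 175616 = 0.00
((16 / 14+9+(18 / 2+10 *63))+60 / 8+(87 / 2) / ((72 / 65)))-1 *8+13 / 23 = 5320565 / 7728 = 688.48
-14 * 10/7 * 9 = -180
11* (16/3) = 176/3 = 58.67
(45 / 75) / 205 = 3 / 1025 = 0.00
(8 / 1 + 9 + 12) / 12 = 29 / 12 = 2.42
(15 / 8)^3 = 3375 / 512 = 6.59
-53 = -53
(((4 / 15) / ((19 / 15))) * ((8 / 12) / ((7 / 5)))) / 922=20 / 183939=0.00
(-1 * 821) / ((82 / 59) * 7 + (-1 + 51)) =-48439 / 3524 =-13.75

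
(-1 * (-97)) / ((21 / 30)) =970 / 7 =138.57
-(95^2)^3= -735091890625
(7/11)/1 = 7/11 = 0.64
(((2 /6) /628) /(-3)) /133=-1 /751716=-0.00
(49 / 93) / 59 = 49 / 5487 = 0.01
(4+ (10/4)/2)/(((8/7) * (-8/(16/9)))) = -49/48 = -1.02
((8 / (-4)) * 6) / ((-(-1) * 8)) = -3 / 2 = -1.50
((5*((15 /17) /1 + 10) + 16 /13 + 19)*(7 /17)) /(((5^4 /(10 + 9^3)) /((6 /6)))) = 85333808 /2348125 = 36.34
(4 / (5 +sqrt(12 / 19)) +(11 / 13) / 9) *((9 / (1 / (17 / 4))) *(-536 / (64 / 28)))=-395086069 / 48152 +71757 *sqrt(57) / 463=-7034.88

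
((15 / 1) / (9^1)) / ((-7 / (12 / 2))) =-10 / 7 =-1.43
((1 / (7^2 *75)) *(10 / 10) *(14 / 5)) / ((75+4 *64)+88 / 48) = 4 / 1747375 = 0.00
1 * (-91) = -91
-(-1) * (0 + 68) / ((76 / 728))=12376 / 19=651.37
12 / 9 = 4 / 3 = 1.33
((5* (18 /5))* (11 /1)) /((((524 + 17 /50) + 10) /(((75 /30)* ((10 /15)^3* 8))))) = 176000 /80151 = 2.20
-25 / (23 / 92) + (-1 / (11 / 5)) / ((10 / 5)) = -2205 / 22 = -100.23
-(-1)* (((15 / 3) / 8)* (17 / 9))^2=1.39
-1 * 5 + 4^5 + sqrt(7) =sqrt(7) + 1019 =1021.65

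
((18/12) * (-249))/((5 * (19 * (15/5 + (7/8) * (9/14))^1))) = -1992/1805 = -1.10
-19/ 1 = -19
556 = 556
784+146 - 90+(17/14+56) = 12561/14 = 897.21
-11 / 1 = -11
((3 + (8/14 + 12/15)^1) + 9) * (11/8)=1287/70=18.39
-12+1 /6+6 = -35 /6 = -5.83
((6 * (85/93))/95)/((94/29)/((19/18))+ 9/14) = 13804/888057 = 0.02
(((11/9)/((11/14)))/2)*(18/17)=14/17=0.82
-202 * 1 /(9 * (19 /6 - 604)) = 404 /10815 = 0.04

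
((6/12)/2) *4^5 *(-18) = -4608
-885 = -885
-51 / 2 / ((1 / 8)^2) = -1632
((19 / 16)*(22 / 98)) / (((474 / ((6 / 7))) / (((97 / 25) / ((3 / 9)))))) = 60819 / 10838800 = 0.01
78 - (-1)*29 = 107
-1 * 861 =-861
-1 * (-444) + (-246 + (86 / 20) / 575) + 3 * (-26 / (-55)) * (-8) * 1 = 186.66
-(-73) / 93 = 73 / 93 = 0.78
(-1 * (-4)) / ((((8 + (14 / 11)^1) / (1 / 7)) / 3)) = 22 / 119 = 0.18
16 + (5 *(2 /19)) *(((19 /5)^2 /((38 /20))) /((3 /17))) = 116 /3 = 38.67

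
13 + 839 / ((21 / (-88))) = -73559 / 21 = -3502.81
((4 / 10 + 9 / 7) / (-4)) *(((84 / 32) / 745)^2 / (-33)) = 1239 / 7814752000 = 0.00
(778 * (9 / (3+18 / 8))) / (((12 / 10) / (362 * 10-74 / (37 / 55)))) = 27307800 / 7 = 3901114.29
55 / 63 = 0.87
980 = 980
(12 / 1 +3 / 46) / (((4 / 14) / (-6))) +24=-10551 / 46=-229.37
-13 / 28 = -0.46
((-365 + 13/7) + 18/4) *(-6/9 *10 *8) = 401680/21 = 19127.62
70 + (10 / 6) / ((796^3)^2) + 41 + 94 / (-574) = 24275228706175301346715 / 219018882070805139456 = 110.84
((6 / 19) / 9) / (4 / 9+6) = 3 / 551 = 0.01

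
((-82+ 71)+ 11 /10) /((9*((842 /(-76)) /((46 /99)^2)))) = 0.02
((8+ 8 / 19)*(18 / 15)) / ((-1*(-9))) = 64 / 57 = 1.12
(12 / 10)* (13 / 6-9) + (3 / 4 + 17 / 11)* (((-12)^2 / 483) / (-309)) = -7480953 / 912065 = -8.20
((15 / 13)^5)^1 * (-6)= -4556250 / 371293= -12.27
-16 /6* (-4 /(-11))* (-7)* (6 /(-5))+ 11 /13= -5219 /715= -7.30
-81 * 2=-162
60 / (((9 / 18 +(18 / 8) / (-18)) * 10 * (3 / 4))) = 64 / 3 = 21.33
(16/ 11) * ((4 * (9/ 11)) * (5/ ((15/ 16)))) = 3072/ 121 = 25.39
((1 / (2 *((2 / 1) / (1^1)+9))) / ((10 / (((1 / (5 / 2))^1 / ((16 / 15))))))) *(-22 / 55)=-3 / 4400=-0.00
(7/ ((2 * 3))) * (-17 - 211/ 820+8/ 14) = -95777/ 4920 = -19.47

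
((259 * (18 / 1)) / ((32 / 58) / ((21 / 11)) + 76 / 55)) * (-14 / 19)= -2055.98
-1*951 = -951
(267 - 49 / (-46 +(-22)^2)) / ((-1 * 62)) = -116897 / 27156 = -4.30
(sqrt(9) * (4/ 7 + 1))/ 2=33/ 14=2.36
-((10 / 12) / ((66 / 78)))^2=-4225 / 4356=-0.97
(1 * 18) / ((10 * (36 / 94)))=47 / 10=4.70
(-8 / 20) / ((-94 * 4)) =1 / 940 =0.00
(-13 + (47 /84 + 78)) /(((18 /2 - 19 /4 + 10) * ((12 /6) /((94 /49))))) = 258829 /58653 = 4.41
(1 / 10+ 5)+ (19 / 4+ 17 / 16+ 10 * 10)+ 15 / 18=26819 / 240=111.75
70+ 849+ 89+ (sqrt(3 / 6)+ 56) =sqrt(2) / 2+ 1064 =1064.71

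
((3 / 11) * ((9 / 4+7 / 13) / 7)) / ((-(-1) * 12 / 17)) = 2465 / 16016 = 0.15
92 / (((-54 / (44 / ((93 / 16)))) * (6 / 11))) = -178112 / 7533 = -23.64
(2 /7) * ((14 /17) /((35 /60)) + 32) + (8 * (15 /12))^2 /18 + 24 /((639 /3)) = 1156922 /76041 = 15.21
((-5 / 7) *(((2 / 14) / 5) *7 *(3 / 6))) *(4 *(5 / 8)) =-5 / 28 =-0.18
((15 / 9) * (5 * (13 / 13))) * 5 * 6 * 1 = 250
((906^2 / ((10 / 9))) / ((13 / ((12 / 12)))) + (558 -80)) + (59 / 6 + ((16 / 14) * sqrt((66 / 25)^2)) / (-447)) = 116569979077 / 2033850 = 57314.93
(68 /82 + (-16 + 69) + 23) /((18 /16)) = 2800 /41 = 68.29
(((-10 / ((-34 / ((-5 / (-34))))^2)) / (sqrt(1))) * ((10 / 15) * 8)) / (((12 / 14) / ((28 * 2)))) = -49000 / 751689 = -0.07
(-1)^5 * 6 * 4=-24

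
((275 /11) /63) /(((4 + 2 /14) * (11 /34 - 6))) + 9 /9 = 0.98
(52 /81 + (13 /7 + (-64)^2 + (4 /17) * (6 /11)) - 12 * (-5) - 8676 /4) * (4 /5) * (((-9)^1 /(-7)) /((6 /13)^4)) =602517743581 /13359654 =45099.80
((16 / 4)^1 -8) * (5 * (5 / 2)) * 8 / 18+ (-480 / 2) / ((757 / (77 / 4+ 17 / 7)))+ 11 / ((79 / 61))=-77618159 / 3767589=-20.60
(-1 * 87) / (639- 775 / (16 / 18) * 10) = 116 / 10773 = 0.01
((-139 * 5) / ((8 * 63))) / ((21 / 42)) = -695 / 252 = -2.76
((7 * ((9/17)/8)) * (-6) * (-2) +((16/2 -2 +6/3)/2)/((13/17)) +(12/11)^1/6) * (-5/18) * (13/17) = -29635/12716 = -2.33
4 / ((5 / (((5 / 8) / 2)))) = 1 / 4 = 0.25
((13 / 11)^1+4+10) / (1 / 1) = 167 / 11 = 15.18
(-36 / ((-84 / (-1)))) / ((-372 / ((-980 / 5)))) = -7 / 31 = -0.23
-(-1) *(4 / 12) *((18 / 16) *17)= 51 / 8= 6.38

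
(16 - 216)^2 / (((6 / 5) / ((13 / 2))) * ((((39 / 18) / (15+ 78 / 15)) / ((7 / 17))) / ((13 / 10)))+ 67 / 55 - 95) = -10110100000 / 23694239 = -426.69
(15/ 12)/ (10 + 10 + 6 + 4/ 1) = 1/ 24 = 0.04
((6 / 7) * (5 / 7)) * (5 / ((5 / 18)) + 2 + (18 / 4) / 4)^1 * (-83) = -210405 / 196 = -1073.49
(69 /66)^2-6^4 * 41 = -25717295 /484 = -53134.91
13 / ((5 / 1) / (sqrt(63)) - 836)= -0.02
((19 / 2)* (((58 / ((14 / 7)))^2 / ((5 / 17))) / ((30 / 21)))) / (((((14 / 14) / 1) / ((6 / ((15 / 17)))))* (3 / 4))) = 172402.76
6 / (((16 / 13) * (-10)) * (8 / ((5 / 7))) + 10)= -13 / 277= -0.05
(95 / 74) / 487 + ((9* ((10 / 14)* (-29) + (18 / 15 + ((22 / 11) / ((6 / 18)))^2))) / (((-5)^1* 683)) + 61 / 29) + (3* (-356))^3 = -152170752605755013961 / 124915816550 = -1218186429.94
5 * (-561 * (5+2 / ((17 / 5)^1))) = -15675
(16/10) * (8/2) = 32/5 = 6.40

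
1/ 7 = 0.14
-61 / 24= -2.54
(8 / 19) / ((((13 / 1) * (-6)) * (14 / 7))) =-2 / 741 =-0.00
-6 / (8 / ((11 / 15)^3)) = -1331 / 4500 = -0.30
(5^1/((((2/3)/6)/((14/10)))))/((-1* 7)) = -9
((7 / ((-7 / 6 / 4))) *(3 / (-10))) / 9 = 0.80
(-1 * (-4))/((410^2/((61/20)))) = 61/840500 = 0.00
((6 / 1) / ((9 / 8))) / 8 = 0.67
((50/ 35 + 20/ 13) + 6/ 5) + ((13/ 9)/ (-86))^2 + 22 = 7132675751/ 272579580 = 26.17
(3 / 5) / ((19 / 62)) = 186 / 95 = 1.96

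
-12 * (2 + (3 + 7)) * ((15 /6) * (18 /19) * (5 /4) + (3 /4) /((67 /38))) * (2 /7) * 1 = -177336 /1273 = -139.31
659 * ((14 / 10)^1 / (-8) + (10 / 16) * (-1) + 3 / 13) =-24383 / 65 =-375.12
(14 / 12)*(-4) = -14 / 3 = -4.67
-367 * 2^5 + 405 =-11339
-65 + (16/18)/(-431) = -252143/3879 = -65.00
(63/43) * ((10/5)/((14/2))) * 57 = 1026/43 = 23.86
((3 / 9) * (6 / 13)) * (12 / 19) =24 / 247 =0.10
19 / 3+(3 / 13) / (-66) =6.33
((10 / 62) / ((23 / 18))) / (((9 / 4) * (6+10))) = 5 / 1426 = 0.00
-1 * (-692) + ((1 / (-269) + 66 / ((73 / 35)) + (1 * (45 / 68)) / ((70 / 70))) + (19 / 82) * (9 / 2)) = 9927783093 / 13686989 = 725.34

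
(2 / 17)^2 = 4 / 289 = 0.01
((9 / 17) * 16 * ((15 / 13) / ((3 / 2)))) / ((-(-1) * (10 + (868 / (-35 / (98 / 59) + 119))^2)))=1353341520 / 18394660297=0.07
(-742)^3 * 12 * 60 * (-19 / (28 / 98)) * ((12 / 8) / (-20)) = -1466989890408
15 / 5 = 3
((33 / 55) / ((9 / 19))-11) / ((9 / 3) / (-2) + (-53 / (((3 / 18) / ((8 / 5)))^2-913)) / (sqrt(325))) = 16667742132224 * sqrt(13) / 4314185311948383 + 83983194438056420 / 12942555935845149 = 6.50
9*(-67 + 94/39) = -7557/13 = -581.31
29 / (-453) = -29 / 453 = -0.06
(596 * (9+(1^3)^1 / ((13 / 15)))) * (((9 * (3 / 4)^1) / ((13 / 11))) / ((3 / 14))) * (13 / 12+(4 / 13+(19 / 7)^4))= 8979430.48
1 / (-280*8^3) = -1 / 143360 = -0.00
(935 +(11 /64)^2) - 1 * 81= 3498105 /4096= 854.03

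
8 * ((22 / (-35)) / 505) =-176 / 17675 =-0.01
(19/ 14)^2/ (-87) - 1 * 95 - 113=-3547177/ 17052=-208.02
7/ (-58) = -7/ 58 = -0.12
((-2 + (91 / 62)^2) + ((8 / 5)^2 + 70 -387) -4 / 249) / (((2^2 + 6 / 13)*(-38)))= 97771651783 / 52739295600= 1.85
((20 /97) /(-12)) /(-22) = 5 /6402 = 0.00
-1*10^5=-100000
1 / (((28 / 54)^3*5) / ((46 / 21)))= 150903 / 48020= 3.14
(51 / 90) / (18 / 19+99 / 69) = 7429 / 31230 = 0.24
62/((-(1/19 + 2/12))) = -282.72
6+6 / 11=72 / 11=6.55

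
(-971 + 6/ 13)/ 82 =-12617/ 1066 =-11.84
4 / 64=1 / 16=0.06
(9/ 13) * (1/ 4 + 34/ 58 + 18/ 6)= 4005/ 1508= 2.66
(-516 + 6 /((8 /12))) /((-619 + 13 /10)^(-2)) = -19344751803 /100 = -193447518.03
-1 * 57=-57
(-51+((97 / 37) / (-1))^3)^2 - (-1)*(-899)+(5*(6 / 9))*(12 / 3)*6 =10120518263605 / 2565726409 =3944.50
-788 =-788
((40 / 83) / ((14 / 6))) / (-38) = -60 / 11039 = -0.01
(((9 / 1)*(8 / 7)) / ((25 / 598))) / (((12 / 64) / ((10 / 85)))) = 459264 / 2975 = 154.37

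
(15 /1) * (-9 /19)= -135 /19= -7.11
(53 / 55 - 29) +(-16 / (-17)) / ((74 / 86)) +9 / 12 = -3624527 / 138380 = -26.19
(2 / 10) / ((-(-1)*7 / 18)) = 18 / 35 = 0.51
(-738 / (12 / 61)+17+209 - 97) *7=-50715 / 2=-25357.50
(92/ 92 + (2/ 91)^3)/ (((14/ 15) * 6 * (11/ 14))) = 3767895/ 16578562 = 0.23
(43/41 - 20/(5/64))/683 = -10453/28003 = -0.37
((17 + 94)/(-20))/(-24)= 37/160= 0.23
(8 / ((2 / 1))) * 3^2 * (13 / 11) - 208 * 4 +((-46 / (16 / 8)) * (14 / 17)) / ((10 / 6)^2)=-3722578 / 4675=-796.27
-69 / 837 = -23 / 279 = -0.08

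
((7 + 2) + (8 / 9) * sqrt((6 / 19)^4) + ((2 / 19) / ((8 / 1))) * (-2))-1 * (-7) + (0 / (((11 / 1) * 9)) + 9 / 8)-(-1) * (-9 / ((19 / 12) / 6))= -16.92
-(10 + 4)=-14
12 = 12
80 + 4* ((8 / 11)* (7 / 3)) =2864 / 33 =86.79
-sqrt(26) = -5.10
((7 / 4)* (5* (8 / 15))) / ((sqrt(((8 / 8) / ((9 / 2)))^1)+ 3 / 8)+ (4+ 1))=2064 / 2359 - 128* sqrt(2) / 2359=0.80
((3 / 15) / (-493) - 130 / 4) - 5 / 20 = -322919 / 9860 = -32.75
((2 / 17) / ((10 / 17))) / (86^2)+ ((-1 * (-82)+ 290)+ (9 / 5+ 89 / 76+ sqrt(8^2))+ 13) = 13910860 / 35131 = 395.97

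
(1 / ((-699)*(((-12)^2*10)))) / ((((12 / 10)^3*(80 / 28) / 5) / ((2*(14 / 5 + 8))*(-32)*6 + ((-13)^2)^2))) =-4272415 / 173933568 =-0.02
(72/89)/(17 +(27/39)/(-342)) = 3952/83037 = 0.05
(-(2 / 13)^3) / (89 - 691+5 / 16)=128 / 21150519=0.00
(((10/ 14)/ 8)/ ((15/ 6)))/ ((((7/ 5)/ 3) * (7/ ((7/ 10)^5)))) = 147/ 80000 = 0.00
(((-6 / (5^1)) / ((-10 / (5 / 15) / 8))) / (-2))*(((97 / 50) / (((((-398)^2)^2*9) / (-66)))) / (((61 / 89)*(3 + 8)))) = 8633 / 717469434457500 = 0.00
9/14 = 0.64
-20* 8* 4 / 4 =-160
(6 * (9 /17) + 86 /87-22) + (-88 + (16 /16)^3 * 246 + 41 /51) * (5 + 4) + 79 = 2204302 /1479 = 1490.40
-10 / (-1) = 10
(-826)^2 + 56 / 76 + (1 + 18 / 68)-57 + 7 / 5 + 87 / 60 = 4407166081 / 6460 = 682223.85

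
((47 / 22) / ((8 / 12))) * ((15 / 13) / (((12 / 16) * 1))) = 4.93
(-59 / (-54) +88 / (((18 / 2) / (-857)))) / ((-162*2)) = 25.86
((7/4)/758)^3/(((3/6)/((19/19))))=0.00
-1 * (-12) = 12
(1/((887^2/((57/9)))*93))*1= 19/219508551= 0.00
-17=-17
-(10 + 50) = -60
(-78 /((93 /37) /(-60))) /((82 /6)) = 173160 /1271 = 136.24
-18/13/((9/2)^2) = -8/117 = -0.07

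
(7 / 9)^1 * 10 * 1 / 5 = 14 / 9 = 1.56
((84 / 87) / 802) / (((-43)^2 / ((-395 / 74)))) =-2765 / 795574777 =-0.00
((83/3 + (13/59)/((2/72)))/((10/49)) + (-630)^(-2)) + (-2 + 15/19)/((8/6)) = 19301573069/111231225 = 173.53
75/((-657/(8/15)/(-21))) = 280/219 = 1.28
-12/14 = -6/7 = -0.86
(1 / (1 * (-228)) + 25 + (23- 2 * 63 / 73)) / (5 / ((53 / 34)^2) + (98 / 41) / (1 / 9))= 88692913759 / 45180437592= 1.96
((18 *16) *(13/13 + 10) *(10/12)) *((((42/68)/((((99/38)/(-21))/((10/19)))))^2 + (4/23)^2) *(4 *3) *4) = 1469634094080/1681691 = 873902.57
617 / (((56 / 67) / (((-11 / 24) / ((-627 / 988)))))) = 537407 / 1008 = 533.14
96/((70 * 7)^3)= 12/14706125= 0.00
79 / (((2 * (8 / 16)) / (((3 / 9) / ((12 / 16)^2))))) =1264 / 27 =46.81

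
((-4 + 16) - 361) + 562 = 213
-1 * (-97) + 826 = 923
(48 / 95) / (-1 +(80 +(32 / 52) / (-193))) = 0.01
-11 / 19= -0.58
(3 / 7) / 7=3 / 49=0.06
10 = 10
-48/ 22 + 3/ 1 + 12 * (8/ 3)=361/ 11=32.82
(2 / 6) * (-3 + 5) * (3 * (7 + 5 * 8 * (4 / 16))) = 34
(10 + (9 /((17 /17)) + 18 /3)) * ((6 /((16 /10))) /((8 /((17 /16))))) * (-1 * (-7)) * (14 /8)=312375 /2048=152.53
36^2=1296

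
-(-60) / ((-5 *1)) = -12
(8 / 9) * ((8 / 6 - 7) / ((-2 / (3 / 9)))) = 68 / 81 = 0.84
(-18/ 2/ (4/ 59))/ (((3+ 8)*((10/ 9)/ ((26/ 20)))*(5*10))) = -0.28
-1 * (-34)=34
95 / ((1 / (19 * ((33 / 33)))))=1805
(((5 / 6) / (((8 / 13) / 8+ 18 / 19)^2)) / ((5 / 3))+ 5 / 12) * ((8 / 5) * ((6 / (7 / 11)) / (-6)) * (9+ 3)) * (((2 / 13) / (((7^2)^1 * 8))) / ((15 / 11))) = -0.01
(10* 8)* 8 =640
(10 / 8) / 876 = 5 / 3504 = 0.00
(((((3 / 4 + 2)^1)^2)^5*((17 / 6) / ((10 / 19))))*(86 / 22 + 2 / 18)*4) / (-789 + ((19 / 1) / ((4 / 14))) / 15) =-151561803734407 / 55530749952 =-2729.33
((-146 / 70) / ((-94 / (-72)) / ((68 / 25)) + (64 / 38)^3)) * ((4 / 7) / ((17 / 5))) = -288407232 / 4325494061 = -0.07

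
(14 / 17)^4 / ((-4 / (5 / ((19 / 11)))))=-528220 / 1586899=-0.33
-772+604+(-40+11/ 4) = -821/ 4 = -205.25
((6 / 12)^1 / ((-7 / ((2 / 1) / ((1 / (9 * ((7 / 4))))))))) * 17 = -153 / 4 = -38.25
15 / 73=0.21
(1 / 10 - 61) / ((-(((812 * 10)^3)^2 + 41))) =203 / 955465303276598613333470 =0.00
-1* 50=-50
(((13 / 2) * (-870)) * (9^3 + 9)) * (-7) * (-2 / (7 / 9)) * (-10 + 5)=375605100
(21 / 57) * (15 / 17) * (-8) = -840 / 323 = -2.60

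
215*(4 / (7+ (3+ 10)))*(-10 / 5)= -86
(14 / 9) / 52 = 7 / 234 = 0.03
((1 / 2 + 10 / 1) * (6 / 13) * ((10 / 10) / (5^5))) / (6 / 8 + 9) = 84 / 528125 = 0.00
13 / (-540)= -13 / 540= -0.02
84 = 84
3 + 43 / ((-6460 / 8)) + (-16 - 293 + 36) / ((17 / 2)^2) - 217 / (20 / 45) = -53710963 / 109820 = -489.08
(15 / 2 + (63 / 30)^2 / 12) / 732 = 1049 / 97600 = 0.01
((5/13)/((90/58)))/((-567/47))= -1363/66339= -0.02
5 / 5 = 1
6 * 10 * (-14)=-840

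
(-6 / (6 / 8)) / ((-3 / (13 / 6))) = 52 / 9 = 5.78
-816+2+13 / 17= -13825 / 17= -813.24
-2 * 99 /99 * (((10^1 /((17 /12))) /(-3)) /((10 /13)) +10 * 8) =-2616 /17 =-153.88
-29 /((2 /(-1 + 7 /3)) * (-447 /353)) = 20474 /1341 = 15.27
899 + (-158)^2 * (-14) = -348597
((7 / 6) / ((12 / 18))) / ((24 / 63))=147 / 32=4.59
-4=-4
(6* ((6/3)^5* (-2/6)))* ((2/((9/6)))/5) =-256/15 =-17.07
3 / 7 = 0.43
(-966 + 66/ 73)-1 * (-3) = -70233/ 73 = -962.10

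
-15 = -15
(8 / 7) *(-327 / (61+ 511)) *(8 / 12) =-436 / 1001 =-0.44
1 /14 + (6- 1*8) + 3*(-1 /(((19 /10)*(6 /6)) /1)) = -933 /266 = -3.51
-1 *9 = -9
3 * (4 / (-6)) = -2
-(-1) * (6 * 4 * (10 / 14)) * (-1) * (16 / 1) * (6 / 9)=-1280 / 7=-182.86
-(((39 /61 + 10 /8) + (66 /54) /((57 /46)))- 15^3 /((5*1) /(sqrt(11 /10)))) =-359957 /125172 + 135*sqrt(110) /2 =705.07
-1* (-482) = 482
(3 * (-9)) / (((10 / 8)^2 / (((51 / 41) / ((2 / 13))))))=-143208 / 1025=-139.72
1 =1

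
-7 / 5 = -1.40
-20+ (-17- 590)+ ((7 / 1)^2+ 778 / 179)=-102684 / 179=-573.65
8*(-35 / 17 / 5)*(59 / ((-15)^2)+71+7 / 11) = -9965144 / 42075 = -236.84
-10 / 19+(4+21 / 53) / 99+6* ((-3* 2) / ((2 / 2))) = -3636991 / 99693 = -36.48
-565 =-565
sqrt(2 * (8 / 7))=4 * sqrt(7) / 7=1.51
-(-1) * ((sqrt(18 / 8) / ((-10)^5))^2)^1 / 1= 9 / 40000000000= 0.00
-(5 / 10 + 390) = -781 / 2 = -390.50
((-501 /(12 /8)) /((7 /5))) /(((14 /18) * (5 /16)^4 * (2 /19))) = -1871511552 /6125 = -305552.91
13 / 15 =0.87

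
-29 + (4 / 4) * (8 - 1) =-22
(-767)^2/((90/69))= 13530647/30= 451021.57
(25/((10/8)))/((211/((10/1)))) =0.95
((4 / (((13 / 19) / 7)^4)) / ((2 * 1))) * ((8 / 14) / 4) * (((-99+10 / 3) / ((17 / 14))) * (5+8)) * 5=-1796050138540 / 112047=-16029435.31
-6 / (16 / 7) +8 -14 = -69 / 8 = -8.62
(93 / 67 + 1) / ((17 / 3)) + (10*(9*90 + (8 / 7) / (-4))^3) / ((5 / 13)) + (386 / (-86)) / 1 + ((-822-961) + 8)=231875570976720898 / 16799111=13802847720.73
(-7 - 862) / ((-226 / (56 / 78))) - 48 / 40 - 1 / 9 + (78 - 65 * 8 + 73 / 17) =-490258382 / 1123785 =-436.26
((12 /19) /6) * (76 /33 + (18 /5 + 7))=4258 /3135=1.36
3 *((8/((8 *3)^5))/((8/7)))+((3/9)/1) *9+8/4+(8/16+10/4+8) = 42467335/2654208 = 16.00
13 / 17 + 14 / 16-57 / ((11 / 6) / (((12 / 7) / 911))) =15084637 / 9539992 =1.58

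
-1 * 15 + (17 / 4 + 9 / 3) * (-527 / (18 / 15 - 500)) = -2525 / 344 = -7.34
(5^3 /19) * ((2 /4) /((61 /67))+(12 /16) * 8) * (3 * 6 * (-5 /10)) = -898875 /2318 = -387.78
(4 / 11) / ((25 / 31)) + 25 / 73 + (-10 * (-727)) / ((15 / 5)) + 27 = 147619106 / 60225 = 2451.13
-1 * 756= -756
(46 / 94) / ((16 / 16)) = 23 / 47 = 0.49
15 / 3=5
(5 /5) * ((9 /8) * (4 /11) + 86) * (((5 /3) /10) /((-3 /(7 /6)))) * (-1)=13307 /2376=5.60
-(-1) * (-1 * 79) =-79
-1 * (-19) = 19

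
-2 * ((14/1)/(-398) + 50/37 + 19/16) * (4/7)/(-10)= 294953/1030820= 0.29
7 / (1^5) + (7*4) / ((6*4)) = 49 / 6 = 8.17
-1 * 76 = -76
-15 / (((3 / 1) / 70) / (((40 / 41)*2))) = -682.93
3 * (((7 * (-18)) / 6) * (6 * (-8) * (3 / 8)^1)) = 1134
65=65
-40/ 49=-0.82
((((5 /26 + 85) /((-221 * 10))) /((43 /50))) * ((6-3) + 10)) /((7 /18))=-99675 /66521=-1.50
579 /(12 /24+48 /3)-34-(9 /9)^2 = 1 /11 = 0.09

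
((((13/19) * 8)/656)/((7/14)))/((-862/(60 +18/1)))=-507/335749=-0.00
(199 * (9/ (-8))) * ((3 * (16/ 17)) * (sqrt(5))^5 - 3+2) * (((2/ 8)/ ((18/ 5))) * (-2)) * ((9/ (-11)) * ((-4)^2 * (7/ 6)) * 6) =62685/ 22 - 37611000 * sqrt(5)/ 187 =-446887.33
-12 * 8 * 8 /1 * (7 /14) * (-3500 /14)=96000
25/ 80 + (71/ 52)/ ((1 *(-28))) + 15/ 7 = 219/ 91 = 2.41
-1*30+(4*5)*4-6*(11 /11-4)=68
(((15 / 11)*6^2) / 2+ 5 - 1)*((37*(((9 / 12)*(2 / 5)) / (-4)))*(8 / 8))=-17427 / 220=-79.21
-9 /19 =-0.47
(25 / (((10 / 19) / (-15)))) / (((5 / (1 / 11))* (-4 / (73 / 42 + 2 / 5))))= 8531 / 1232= 6.92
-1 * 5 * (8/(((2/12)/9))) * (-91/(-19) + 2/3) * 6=-1343520/19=-70711.58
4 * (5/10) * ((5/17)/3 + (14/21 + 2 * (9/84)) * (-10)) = -6220/357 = -17.42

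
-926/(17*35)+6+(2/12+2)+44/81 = 689533/96390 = 7.15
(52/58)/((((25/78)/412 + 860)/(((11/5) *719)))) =6608254224/4007362825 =1.65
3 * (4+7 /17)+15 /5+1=293 /17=17.24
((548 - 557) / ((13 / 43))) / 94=-387 / 1222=-0.32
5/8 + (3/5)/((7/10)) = 1.48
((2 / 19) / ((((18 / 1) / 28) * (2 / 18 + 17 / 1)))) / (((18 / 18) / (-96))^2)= 18432 / 209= 88.19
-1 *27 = -27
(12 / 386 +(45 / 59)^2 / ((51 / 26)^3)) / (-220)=-178512759 / 363078708190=-0.00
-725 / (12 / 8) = -1450 / 3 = -483.33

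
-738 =-738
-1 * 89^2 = -7921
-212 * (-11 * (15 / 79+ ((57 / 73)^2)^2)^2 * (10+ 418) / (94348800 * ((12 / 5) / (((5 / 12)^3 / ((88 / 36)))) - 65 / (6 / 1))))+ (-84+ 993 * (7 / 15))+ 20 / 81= 74226496505184850127742796792399 / 195514528281213064013321327460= 379.65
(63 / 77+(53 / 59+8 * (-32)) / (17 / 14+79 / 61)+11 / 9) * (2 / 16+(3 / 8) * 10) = -9663952183 / 25034526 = -386.02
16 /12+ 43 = 133 /3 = 44.33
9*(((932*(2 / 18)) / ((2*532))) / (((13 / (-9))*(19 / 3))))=-6291 / 65702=-0.10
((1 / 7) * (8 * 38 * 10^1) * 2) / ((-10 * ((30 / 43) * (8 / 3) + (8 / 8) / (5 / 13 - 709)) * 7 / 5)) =-24575360 / 736401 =-33.37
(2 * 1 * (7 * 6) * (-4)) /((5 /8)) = -2688 /5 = -537.60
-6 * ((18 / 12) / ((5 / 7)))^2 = -1323 / 50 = -26.46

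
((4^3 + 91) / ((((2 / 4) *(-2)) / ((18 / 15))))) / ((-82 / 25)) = 2325 / 41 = 56.71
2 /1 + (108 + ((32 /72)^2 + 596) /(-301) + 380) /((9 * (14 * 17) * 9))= 475941736 /235008459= 2.03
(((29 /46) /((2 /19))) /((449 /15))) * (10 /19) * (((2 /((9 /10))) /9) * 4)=29000 /278829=0.10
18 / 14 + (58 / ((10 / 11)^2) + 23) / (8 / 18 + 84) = 635517 / 266000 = 2.39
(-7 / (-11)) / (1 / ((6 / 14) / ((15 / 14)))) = 14 / 55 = 0.25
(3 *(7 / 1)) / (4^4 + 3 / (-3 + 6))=0.08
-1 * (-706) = 706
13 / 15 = 0.87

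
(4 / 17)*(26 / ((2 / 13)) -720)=-2204 / 17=-129.65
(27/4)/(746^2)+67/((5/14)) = 2088048167/11130320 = 187.60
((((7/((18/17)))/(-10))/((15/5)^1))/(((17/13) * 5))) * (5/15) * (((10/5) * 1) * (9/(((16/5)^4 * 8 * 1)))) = -2275/9437184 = -0.00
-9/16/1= -0.56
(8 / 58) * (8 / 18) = 16 / 261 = 0.06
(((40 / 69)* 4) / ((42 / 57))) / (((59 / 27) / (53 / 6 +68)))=1051080 / 9499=110.65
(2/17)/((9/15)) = 10/51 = 0.20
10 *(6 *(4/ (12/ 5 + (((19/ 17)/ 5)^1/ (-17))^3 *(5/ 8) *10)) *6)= 695161987200/ 1158596453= 600.00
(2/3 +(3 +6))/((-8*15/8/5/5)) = -145/9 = -16.11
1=1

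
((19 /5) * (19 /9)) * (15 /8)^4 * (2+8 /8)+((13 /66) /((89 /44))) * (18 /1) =109074351 /364544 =299.21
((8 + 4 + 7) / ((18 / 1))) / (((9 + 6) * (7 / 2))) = 19 / 945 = 0.02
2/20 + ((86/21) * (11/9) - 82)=-145331/1890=-76.89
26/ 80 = 13/ 40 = 0.32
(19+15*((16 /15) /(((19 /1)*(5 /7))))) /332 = 1917 /31540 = 0.06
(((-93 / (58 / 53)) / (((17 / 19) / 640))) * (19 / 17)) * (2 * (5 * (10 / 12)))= -4744984000 / 8381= -566159.65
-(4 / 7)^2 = -16 / 49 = -0.33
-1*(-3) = 3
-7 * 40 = -280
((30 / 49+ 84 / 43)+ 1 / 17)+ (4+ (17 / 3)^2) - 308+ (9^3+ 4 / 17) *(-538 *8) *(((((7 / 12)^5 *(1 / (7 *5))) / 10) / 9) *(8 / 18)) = -168740957446451 / 564020301600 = -299.18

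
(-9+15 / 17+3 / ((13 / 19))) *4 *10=-33000 / 221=-149.32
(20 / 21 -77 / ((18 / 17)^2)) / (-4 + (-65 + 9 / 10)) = 768055 / 772254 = 0.99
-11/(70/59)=-649/70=-9.27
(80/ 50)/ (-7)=-8/ 35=-0.23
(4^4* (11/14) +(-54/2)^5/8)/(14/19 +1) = -1908190615/1848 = -1032570.68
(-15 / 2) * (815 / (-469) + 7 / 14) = 9.28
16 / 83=0.19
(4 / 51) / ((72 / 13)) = 13 / 918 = 0.01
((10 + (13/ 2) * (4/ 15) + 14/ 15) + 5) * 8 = 141.33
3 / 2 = 1.50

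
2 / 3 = 0.67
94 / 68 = 47 / 34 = 1.38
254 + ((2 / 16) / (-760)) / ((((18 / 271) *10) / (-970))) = 27824047 / 109440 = 254.24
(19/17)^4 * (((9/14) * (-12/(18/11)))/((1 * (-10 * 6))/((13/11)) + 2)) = 55907709/370666198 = 0.15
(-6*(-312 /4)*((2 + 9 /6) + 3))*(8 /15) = 8112 /5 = 1622.40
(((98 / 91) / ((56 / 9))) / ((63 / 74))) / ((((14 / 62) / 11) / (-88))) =-555148 / 637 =-871.50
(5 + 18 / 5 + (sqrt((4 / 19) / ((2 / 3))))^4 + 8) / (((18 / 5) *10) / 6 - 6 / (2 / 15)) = -30143 / 70395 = -0.43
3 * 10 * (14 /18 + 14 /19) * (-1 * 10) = -25900 /57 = -454.39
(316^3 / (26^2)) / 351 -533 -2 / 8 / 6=-189846997 / 474552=-400.06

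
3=3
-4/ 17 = -0.24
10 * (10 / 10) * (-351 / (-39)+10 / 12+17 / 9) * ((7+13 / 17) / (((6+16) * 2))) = 1055 / 51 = 20.69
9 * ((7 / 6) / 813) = 7 / 542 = 0.01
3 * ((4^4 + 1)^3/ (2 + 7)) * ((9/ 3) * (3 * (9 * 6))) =2749884066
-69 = -69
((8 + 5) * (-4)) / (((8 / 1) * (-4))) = 13 / 8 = 1.62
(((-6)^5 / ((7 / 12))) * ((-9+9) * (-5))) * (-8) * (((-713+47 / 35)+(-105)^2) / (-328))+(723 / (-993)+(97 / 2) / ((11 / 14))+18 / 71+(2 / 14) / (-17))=1884046513 / 30762809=61.24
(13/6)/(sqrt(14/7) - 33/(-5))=715/2078 - 325 * sqrt(2)/6234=0.27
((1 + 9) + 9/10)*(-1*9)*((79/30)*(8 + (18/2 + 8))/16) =-25833/64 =-403.64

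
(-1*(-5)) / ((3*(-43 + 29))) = -0.12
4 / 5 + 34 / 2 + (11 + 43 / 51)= 7559 / 255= 29.64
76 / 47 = 1.62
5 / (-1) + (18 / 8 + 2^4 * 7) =437 / 4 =109.25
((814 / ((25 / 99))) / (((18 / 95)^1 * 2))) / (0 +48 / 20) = 85063 / 24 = 3544.29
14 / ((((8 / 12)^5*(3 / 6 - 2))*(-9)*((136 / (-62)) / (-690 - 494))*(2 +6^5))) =72261 / 132226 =0.55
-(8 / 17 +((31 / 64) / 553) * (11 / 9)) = -2554021 / 5414976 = -0.47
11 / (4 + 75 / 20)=1.42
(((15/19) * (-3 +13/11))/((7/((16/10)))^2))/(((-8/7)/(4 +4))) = 768/1463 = 0.52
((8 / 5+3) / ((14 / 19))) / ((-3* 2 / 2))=-437 / 210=-2.08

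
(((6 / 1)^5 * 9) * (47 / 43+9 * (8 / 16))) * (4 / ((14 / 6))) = 201973824 / 301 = 671009.38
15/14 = 1.07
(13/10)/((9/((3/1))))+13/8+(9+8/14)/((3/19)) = 52649/840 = 62.68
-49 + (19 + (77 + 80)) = 127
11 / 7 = 1.57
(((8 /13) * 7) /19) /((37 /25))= 1400 /9139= 0.15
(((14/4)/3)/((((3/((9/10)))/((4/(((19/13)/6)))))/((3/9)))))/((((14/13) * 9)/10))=1.98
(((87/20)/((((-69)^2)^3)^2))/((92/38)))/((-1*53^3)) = -551/531720335706750789291472159080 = -0.00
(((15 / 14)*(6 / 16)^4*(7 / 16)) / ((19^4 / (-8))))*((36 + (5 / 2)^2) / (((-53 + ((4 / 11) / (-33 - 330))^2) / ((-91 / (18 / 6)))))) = -99307429476255 / 7217201258856513536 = -0.00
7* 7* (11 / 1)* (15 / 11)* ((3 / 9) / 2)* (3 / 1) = 735 / 2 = 367.50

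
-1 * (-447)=447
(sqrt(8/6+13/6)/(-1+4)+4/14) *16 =32/7+8 *sqrt(14)/3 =14.55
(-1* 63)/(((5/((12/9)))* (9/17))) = -476/15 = -31.73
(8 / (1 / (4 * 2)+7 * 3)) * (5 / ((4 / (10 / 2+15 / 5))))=640 / 169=3.79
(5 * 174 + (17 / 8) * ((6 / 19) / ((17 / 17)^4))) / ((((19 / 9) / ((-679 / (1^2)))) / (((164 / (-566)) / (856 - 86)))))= 2368458603 / 22475860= 105.38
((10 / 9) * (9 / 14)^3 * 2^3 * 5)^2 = 16402500 / 117649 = 139.42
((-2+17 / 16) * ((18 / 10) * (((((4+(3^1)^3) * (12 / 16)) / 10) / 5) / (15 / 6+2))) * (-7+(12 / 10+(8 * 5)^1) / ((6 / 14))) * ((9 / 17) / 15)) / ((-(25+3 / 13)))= 4849299 / 223040000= 0.02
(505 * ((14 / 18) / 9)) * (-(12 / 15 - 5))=183.30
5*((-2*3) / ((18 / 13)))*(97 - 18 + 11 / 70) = -24011 / 14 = -1715.07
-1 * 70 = -70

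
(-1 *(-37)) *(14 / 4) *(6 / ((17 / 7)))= 5439 / 17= 319.94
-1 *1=-1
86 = 86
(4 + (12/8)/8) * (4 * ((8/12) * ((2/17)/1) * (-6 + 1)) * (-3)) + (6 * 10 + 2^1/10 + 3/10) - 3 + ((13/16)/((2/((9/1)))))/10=421989/5440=77.57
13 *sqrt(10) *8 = 104 *sqrt(10) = 328.88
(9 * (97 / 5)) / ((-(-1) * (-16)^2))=873 / 1280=0.68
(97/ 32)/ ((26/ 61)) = 5917/ 832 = 7.11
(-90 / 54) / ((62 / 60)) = -50 / 31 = -1.61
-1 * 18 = -18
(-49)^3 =-117649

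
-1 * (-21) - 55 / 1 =-34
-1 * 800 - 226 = -1026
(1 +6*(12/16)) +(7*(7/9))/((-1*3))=199/54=3.69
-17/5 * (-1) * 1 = 17/5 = 3.40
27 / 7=3.86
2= 2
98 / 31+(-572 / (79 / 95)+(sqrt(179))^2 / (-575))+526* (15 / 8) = 1696861491 / 5632700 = 301.25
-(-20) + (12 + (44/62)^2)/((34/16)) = 422868/16337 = 25.88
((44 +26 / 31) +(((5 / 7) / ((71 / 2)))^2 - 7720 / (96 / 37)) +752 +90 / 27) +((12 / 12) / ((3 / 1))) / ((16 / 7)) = -2175.10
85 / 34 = 5 / 2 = 2.50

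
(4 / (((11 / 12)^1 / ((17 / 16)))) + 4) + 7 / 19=1882 / 209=9.00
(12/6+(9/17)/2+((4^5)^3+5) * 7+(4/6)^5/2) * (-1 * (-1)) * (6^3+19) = 14593214465045635/8262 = 1766305309252.68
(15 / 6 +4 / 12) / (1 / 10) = 85 / 3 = 28.33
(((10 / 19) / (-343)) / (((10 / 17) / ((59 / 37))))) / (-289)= 59 / 4099193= 0.00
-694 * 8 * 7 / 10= -19432 / 5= -3886.40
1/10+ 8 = 81/10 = 8.10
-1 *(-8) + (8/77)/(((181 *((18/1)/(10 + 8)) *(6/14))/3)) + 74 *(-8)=-584.00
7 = 7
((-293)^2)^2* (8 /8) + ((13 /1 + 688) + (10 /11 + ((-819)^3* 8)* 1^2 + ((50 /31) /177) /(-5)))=179575681333270 /60357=2975225430.91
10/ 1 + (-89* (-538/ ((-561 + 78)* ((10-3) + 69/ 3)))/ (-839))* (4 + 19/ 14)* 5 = 57331705/ 5673318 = 10.11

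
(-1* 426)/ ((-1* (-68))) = -213/ 34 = -6.26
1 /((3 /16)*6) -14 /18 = 1 /9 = 0.11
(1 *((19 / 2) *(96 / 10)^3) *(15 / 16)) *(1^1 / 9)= 21888 / 25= 875.52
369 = 369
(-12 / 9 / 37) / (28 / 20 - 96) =20 / 52503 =0.00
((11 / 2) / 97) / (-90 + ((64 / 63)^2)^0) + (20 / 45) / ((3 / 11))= 759407 / 466182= 1.63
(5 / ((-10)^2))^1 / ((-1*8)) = -1 / 160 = -0.01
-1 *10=-10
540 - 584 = -44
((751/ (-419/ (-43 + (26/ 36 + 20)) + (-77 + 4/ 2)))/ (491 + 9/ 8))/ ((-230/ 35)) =1204604/ 291483669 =0.00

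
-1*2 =-2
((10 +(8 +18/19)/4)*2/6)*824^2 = 52620640/19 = 2769507.37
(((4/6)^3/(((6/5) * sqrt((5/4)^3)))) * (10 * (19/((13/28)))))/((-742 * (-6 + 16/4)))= 1216 * sqrt(5)/55809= 0.05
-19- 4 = -23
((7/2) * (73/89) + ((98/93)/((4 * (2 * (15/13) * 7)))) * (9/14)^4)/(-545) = -870197533/165041172800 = -0.01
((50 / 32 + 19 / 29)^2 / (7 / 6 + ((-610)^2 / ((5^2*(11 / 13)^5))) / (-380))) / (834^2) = -5400034393215 / 68073120408059639296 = -0.00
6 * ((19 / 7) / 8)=57 / 28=2.04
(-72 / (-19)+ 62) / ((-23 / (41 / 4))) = -25625 / 874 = -29.32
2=2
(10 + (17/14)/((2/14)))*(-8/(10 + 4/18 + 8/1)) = -333/41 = -8.12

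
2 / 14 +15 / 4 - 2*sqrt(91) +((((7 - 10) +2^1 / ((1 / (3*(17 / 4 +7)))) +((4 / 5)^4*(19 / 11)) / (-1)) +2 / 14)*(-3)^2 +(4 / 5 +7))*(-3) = -336059191 / 192500 - 2*sqrt(91) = -1764.84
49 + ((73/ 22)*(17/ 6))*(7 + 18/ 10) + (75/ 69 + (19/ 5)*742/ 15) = 553369/ 1725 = 320.79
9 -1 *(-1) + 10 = 20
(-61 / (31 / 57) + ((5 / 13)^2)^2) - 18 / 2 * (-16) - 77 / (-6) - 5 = 39.69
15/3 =5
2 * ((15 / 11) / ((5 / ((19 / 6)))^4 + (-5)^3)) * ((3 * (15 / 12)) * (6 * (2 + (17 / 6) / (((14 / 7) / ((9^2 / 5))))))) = -1755814833 / 136225100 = -12.89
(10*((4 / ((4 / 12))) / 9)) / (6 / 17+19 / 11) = 7480 / 1167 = 6.41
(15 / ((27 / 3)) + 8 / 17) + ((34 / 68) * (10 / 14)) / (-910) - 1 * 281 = -36237707 / 129948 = -278.86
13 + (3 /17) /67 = 14810 /1139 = 13.00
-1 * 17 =-17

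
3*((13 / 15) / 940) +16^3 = 19251213 / 4700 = 4096.00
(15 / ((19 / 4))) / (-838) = -30 / 7961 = -0.00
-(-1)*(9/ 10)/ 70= 9/ 700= 0.01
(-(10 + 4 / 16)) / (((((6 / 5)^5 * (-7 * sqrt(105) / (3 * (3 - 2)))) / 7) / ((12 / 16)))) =25625 * sqrt(105) / 290304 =0.90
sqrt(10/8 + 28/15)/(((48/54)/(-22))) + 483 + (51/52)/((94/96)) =295725/611- 33 * sqrt(2805)/40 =440.31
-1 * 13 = -13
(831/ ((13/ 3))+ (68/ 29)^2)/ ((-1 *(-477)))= 2156725/ 5215041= 0.41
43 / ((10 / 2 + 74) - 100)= -43 / 21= -2.05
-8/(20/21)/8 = -21/20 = -1.05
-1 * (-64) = 64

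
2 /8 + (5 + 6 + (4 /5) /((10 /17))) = 1261 /100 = 12.61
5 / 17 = 0.29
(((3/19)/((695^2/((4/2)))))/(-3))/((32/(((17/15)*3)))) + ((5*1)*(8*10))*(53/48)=972812349949/2202594000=441.67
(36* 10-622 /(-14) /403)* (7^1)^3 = 49777679 /403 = 123517.81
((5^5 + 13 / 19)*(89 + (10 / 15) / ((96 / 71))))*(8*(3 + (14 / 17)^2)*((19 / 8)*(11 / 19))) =745753382759 / 65892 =11317813.74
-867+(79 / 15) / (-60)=-867.09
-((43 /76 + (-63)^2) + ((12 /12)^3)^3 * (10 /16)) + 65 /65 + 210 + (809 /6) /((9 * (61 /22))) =-939738211 /250344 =-3753.79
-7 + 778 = 771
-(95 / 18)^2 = -27.85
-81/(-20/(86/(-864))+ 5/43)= -0.40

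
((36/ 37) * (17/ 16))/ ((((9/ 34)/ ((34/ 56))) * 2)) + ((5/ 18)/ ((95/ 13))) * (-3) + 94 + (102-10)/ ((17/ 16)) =181.66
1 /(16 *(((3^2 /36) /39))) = 39 /4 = 9.75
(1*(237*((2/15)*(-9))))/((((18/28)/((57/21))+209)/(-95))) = 1026684/7951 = 129.13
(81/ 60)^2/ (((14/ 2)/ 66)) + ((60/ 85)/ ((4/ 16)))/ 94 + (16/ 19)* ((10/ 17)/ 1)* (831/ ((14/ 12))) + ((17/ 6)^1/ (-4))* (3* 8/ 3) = 23233067351/ 63760200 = 364.38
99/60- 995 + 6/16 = -992.98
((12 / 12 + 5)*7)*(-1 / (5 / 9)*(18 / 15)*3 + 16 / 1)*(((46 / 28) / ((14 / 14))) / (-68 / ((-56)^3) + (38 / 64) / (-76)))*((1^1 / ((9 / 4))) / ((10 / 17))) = -4085618432 / 61125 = -66840.38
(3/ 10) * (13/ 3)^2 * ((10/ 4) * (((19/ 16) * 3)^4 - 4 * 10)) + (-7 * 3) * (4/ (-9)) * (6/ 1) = 1384981001/ 786432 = 1761.09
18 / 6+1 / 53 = 160 / 53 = 3.02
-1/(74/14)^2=-0.04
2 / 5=0.40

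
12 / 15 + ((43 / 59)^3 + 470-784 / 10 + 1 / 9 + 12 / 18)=3637348462 / 9242055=393.56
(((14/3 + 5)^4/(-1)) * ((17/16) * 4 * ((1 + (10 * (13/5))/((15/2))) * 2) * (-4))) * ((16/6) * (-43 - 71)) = -489800579872/1215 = -403128049.28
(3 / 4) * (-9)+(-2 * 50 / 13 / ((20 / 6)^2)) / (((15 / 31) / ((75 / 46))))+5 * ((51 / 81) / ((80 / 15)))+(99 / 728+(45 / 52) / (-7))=-2555845 / 301392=-8.48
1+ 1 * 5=6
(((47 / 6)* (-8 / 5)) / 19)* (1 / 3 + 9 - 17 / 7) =-5452 / 1197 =-4.55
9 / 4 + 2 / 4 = 11 / 4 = 2.75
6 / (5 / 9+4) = 54 / 41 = 1.32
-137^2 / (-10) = 18769 / 10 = 1876.90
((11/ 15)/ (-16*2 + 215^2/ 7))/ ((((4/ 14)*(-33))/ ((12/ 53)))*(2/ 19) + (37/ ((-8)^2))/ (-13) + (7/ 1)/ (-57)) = -0.00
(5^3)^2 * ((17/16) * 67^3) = 79890171875/16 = 4993135742.19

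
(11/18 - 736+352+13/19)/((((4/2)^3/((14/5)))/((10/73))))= -916195/49932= -18.35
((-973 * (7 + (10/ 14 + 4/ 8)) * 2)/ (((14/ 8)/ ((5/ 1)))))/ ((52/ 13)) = -79925/ 7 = -11417.86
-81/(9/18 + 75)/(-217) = 162/32767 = 0.00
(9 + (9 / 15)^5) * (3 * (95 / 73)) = 1616976 / 45625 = 35.44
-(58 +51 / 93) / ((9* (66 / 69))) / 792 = -115 / 13392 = -0.01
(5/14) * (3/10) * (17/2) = 51/56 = 0.91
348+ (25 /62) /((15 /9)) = 21591 /62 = 348.24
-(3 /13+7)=-94 /13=-7.23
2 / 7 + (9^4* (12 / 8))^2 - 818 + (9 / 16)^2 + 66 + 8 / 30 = 2603445495673 / 26880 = 96854371.12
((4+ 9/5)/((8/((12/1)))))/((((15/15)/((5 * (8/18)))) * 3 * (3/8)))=464/27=17.19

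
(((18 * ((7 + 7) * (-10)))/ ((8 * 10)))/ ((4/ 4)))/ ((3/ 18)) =-189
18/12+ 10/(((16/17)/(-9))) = -753/8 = -94.12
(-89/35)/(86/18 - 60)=801/17395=0.05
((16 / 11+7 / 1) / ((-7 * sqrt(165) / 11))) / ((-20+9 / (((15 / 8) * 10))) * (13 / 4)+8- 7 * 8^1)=155 * sqrt(165) / 214522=0.01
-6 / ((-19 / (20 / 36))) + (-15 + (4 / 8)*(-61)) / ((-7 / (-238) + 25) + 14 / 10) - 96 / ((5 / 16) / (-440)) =34616264003 / 256101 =135166.45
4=4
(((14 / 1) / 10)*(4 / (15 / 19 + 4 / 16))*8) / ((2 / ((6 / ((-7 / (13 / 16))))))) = -5928 / 395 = -15.01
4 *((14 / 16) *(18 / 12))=21 / 4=5.25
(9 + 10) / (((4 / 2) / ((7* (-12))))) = -798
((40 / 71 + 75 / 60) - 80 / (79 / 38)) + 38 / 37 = -29586407 / 830132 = -35.64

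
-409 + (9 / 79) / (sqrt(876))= -409 + 3 * sqrt(219) / 11534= -409.00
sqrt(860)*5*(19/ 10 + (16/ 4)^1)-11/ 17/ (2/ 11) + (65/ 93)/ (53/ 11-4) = -76967/ 28458 + 59*sqrt(215) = 862.41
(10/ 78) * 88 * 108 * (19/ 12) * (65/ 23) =125400/ 23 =5452.17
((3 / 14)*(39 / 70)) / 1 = 117 / 980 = 0.12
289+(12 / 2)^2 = 325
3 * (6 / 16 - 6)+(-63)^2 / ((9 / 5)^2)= 1208.12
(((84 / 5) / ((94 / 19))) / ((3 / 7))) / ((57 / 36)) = 5.00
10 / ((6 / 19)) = 95 / 3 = 31.67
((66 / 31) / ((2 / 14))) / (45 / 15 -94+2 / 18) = -2079 / 12679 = -0.16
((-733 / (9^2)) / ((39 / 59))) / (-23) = 43247 / 72657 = 0.60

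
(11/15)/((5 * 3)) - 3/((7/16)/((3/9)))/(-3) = 0.81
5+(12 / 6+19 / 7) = 68 / 7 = 9.71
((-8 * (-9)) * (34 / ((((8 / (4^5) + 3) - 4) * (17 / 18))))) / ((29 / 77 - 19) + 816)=-157696 / 48133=-3.28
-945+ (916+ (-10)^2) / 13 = -11269 / 13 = -866.85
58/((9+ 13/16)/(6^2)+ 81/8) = 5.58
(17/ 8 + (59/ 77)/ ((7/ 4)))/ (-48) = -11051/ 206976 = -0.05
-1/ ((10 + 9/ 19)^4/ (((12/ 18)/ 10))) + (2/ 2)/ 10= 4704456961/ 47047176030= 0.10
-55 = -55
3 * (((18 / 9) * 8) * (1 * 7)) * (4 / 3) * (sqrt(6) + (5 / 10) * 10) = 448 * sqrt(6) + 2240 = 3337.37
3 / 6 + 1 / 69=71 / 138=0.51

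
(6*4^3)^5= 8349416423424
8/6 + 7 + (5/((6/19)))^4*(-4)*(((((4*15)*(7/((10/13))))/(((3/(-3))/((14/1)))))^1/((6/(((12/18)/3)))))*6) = 103768098275/243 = 427029211.01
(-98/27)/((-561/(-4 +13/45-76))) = -20678/40095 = -0.52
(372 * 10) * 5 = 18600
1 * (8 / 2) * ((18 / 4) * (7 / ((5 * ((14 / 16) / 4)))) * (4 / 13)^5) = 589824 / 1856465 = 0.32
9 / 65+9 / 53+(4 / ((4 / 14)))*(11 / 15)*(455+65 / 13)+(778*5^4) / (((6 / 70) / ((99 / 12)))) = 967485920767 / 20670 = 46806285.47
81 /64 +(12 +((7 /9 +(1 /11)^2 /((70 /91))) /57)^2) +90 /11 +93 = 705557275364329 /6164891726400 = 114.45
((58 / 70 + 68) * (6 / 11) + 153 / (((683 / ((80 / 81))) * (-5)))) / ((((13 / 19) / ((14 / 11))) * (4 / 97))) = 7434328417 / 4395105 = 1691.50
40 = 40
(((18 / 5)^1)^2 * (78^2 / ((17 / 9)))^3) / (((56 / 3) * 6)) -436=3324452430630724 / 859775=3866653985.79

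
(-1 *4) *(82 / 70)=-4.69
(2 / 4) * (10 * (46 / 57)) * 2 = 460 / 57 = 8.07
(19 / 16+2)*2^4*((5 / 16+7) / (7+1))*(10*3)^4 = 302079375 / 8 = 37759921.88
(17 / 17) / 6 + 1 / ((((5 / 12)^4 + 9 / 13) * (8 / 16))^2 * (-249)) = 2566620106091 / 18887732154498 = 0.14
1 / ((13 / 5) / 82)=410 / 13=31.54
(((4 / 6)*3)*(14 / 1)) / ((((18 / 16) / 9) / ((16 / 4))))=896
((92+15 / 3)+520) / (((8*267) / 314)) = 96869 / 1068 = 90.70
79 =79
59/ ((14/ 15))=885/ 14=63.21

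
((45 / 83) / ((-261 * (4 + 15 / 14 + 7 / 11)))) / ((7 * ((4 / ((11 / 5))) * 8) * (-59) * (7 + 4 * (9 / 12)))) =121 / 19972708320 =0.00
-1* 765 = -765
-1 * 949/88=-949/88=-10.78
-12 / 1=-12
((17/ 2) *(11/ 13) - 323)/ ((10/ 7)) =-57477/ 260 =-221.07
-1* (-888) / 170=444 / 85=5.22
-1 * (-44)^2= -1936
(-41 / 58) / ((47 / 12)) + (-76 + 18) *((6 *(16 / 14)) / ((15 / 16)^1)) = -20246434 / 47705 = -424.41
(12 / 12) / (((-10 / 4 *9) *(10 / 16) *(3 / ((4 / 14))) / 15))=-32 / 315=-0.10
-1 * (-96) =96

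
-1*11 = -11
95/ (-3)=-95/ 3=-31.67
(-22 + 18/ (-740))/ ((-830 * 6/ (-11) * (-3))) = 89639/ 5527800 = 0.02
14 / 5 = 2.80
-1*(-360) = 360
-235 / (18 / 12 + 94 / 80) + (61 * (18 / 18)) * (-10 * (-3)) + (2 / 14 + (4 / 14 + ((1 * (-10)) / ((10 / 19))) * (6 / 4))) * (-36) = 2061788 / 749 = 2752.72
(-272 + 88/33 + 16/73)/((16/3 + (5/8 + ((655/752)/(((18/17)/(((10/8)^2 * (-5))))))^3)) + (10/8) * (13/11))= 2195245382554072645632/2104636405897213936049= 1.04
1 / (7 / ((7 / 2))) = 1 / 2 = 0.50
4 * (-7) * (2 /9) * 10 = -560 /9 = -62.22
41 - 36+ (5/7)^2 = 270/49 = 5.51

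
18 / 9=2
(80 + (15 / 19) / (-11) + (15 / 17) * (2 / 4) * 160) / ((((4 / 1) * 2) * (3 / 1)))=534785 / 85272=6.27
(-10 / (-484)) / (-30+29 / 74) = -0.00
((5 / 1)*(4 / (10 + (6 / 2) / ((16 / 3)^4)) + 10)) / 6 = 17045435 / 1966809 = 8.67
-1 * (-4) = 4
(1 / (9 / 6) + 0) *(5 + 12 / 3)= 6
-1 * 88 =-88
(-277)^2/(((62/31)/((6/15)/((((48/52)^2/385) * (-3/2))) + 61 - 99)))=-1313370293/216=-6080418.02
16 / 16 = 1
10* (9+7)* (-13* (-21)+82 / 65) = 43881.85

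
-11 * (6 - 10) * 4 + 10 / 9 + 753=8371 / 9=930.11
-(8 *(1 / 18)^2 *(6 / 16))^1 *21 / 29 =-7 / 1044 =-0.01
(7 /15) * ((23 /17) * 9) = 483 /85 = 5.68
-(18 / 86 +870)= -37419 / 43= -870.21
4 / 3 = 1.33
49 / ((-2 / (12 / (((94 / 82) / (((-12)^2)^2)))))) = -249951744 / 47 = -5318122.21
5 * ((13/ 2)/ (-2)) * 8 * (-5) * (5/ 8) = 1625/ 4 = 406.25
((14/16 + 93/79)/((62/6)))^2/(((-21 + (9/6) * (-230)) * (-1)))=5046627/46829268608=0.00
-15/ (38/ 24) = -180/ 19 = -9.47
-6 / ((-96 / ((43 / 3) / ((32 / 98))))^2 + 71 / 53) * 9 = -12705703038 / 1440585071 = -8.82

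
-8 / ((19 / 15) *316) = -30 / 1501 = -0.02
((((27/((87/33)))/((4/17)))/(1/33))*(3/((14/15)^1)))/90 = 166617/3248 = 51.30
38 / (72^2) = 19 / 2592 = 0.01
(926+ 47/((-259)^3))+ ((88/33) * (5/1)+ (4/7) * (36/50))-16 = 1203684153577/1303048425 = 923.74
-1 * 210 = -210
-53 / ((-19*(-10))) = -53 / 190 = -0.28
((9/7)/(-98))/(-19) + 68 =886321/13034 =68.00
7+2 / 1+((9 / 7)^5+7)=327961 / 16807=19.51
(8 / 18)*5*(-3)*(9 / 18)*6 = -20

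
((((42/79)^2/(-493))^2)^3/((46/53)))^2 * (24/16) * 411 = 393013798381999281024838765346466939235467264/380775409920487546012051396003156059528361303248946375494413287556705940842509249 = 0.00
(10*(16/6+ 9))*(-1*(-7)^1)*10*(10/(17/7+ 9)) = 42875/6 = 7145.83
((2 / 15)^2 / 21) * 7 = 4 / 675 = 0.01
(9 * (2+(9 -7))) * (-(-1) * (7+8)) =540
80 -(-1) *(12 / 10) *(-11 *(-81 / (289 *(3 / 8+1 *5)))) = 5013568 / 62135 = 80.69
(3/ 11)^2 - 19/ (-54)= 2785/ 6534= 0.43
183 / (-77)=-183 / 77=-2.38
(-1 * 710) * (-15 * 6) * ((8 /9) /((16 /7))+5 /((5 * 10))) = 31240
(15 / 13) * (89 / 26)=1335 / 338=3.95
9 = 9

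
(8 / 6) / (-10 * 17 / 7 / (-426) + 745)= 0.00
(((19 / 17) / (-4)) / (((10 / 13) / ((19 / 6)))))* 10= -4693 / 408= -11.50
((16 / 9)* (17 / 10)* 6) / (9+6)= 272 / 225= 1.21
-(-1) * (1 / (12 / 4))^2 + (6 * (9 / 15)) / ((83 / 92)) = 15319 / 3735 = 4.10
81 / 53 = 1.53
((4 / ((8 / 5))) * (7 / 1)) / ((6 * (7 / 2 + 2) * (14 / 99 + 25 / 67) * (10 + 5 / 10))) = 335 / 3413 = 0.10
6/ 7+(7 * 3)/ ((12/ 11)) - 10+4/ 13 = 3791/ 364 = 10.41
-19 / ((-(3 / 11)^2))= 2299 / 9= 255.44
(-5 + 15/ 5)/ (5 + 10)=-2/ 15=-0.13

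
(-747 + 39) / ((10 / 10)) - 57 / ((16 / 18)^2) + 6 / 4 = -49833 / 64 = -778.64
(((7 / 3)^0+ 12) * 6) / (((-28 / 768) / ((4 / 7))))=-59904 / 49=-1222.53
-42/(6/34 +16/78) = -27846/253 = -110.06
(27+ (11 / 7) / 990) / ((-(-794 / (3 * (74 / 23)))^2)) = -23288059 / 5836261270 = -0.00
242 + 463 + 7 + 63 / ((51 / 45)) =13049 / 17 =767.59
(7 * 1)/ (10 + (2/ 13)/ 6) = 273/ 391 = 0.70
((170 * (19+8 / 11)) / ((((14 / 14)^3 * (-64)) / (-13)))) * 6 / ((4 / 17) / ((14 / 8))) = 85603245 / 2816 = 30398.88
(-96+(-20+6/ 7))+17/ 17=-799/ 7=-114.14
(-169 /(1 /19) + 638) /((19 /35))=-90055 /19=-4739.74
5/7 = 0.71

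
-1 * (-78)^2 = -6084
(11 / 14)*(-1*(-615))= 6765 / 14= 483.21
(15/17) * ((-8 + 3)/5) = -15/17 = -0.88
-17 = -17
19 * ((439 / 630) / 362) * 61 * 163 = 82934563 / 228060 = 363.65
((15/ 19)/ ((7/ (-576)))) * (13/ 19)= -112320/ 2527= -44.45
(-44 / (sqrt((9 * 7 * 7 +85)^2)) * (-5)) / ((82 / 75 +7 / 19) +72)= 156750 / 27531629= 0.01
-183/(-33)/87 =61/957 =0.06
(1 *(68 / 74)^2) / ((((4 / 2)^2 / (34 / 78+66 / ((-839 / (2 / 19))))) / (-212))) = -16288036532 / 851105931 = -19.14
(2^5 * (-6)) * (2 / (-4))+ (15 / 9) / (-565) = 32543 / 339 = 96.00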